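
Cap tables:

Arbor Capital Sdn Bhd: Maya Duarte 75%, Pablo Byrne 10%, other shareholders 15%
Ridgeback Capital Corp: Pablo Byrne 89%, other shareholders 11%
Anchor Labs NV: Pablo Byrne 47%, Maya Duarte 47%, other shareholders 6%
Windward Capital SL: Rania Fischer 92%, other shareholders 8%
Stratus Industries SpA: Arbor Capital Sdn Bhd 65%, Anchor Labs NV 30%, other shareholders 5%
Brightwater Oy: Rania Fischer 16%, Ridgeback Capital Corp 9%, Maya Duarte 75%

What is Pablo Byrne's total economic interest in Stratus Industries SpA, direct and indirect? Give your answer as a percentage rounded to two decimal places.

20.60%

Pablo reaches Stratus along 2 paths.
Via Arbor: 10% × 65% = 6.5%.
Via Anchor: 47% × 30% = 14.1%.
Total: 6.5% + 14.1% = 20.6%.
Rounded: 20.60%.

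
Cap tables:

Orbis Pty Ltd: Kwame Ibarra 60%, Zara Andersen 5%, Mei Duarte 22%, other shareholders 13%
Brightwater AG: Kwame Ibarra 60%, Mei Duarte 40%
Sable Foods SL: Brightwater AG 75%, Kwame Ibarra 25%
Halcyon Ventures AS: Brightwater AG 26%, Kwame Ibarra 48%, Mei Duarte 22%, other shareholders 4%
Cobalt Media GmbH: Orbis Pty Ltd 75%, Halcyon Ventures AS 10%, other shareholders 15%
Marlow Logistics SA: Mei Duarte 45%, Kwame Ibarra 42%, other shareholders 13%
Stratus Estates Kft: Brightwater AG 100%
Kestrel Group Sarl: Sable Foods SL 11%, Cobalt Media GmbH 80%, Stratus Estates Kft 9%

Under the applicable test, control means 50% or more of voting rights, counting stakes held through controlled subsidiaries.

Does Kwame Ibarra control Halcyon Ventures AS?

Yes

Kwame holds 60% of Brightwater, so Kwame controls Brightwater.
Brightwater and Kwame together hold 26% + 48% = 74% of Halcyon, so Kwame controls Halcyon.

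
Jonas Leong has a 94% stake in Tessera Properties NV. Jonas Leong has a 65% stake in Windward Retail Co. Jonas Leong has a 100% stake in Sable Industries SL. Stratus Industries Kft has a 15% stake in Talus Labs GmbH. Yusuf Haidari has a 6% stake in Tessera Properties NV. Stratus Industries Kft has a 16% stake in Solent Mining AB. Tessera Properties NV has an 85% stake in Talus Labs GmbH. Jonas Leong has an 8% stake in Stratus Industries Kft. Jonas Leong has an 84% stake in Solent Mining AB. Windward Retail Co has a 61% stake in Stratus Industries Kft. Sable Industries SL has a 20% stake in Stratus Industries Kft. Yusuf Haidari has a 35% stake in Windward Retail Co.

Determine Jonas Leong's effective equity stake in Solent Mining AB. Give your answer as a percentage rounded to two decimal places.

94.82%

Jonas reaches Solent along 4 paths.
Via Stratus: 8% × 16% = 1.28%.
Via Sable → Stratus: 100% × 20% × 16% = 3.2%.
Via Windward → Stratus: 65% × 61% × 16% = 6.344%.
Direct stake: 84% = 84%.
Total: 1.28% + 3.2% + 6.344% + 84% = 94.824%.
Rounded: 94.82%.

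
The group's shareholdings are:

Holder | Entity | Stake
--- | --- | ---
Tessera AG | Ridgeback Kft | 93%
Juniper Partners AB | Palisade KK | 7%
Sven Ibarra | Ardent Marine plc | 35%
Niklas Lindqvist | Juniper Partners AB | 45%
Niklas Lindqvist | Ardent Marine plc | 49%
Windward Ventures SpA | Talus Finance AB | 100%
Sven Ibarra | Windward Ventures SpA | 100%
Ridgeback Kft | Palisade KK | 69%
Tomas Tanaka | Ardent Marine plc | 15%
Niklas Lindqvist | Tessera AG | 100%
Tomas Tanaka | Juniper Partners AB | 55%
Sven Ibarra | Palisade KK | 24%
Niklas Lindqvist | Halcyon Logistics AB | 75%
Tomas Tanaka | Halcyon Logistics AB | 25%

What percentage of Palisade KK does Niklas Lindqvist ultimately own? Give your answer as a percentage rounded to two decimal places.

67.32%

Niklas reaches Palisade along 2 paths.
Via Juniper: 45% × 7% = 3.15%.
Via Tessera → Ridgeback: 100% × 93% × 69% = 64.17%.
Total: 3.15% + 64.17% = 67.32%.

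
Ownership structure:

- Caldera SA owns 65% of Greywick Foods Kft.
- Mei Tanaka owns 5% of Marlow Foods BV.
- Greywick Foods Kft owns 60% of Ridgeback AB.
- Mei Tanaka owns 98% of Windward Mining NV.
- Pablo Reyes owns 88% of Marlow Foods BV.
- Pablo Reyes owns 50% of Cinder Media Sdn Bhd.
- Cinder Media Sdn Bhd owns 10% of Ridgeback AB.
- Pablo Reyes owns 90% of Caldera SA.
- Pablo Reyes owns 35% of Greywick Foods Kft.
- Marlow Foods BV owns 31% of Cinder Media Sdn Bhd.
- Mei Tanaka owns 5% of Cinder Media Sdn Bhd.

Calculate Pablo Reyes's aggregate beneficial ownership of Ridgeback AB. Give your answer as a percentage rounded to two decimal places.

Pablo reaches Ridgeback along 4 paths.
Via Cinder: 50% × 10% = 5%.
Via Marlow → Cinder: 88% × 31% × 10% = 2.728%.
Via Greywick: 35% × 60% = 21%.
Via Caldera → Greywick: 90% × 65% × 60% = 35.1%.
Total: 5% + 2.728% + 21% + 35.1% = 63.828%.
Rounded: 63.83%.

63.83%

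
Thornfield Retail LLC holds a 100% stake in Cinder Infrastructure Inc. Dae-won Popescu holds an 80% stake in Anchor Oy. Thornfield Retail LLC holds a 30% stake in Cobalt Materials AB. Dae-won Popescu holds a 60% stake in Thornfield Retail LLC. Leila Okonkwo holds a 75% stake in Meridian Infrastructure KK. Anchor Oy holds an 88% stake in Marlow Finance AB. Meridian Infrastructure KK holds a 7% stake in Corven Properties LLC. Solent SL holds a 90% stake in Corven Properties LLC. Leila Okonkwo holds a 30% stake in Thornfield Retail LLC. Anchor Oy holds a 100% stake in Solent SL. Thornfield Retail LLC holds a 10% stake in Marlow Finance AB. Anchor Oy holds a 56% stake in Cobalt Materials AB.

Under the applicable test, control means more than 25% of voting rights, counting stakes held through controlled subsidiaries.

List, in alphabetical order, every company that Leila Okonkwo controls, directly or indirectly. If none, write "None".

Cinder Infrastructure Inc, Cobalt Materials AB, Meridian Infrastructure KK, Thornfield Retail LLC

Leila holds 30% of Thornfield, so Leila controls Thornfield.
Leila holds 75% of Meridian, so Leila controls Meridian.
Thornfield holds 30% of Cobalt, so Leila controls Cobalt.
Thornfield holds 100% of Cinder, so Leila controls Cinder.
No other company's threshold is met.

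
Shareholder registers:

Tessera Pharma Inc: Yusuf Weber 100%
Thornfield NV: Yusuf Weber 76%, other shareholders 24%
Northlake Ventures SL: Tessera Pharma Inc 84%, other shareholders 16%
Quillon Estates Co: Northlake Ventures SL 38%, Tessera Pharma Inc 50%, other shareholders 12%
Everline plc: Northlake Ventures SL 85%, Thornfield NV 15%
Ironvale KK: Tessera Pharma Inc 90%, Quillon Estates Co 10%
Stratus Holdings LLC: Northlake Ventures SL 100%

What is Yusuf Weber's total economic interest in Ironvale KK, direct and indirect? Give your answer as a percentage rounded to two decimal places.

Yusuf reaches Ironvale along 3 paths.
Via Tessera: 100% × 90% = 90%.
Via Tessera → Northlake → Quillon: 100% × 84% × 38% × 10% = 3.192%.
Via Tessera → Quillon: 100% × 50% × 10% = 5%.
Total: 90% + 3.192% + 5% = 98.192%.
Rounded: 98.19%.

98.19%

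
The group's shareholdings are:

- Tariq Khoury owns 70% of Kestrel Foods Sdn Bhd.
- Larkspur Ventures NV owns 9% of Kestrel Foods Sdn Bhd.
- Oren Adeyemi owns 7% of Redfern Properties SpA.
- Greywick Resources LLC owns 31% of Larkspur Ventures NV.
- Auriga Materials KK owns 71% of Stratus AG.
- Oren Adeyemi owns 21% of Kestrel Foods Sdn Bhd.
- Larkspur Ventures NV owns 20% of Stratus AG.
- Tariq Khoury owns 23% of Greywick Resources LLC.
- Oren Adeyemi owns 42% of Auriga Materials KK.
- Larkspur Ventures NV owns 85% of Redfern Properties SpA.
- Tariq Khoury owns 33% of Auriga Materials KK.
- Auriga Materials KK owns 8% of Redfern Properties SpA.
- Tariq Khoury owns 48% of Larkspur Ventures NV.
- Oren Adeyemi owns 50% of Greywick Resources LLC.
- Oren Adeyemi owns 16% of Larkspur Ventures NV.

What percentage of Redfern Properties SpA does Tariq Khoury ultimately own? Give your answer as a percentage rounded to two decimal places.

Tariq reaches Redfern along 3 paths.
Via Auriga: 33% × 8% = 2.64%.
Via Greywick → Larkspur: 23% × 31% × 85% = 6.0605%.
Via Larkspur: 48% × 85% = 40.8%.
Total: 2.64% + 6.0605% + 40.8% = 49.5005%.
Rounded: 49.50%.

49.50%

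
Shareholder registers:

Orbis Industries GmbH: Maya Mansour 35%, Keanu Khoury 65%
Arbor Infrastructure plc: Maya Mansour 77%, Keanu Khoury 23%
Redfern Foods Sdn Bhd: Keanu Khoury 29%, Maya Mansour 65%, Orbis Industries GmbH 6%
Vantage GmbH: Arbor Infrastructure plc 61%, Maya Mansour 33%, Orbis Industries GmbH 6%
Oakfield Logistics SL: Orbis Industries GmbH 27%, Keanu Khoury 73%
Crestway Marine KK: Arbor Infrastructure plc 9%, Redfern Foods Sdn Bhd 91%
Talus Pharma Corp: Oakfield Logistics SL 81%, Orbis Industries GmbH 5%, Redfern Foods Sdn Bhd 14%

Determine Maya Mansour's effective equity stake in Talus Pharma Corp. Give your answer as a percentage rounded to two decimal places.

Maya reaches Talus along 4 paths.
Via Orbis → Oakfield: 35% × 27% × 81% = 7.6545%.
Via Orbis: 35% × 5% = 1.75%.
Via Redfern: 65% × 14% = 9.1%.
Via Orbis → Redfern: 35% × 6% × 14% = 0.294%.
Total: 7.6545% + 1.75% + 9.1% + 0.294% = 18.7985%.
Rounded: 18.80%.

18.80%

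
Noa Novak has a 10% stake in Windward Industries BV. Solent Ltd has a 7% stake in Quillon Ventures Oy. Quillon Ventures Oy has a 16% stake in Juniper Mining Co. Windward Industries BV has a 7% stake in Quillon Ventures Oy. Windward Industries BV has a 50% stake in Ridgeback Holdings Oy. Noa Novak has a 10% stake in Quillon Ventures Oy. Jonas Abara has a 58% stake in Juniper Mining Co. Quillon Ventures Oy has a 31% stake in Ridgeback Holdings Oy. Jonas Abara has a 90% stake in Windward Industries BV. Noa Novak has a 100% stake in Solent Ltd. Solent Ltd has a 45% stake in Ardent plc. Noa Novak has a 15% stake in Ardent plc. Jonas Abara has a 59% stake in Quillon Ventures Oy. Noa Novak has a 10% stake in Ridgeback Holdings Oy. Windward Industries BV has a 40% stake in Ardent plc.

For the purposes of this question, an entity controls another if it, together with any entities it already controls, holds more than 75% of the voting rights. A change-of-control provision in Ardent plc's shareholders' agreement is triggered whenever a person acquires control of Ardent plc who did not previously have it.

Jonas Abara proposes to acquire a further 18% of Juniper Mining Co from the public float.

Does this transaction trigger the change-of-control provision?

No

The purchase changes only Jonas's holdings, so Jonas is the only person who could newly come to control Ardent.
Jonas holds 90% of Windward, so Jonas controls Windward.
In Ardent, Jonas's side holds only 40%, not > 75%.
So before the transaction, Jonas does not control Ardent.
After the purchase, Jonas's direct stake in Juniper rises to 58% + 18% = 76%.
Jonas holds 76% of Juniper, so Jonas controls Juniper.
After the transaction, Jonas's side holds 40% of Ardent, not > 75%, so Jonas still does not control Ardent.
No new person acquires control, so the clause is not triggered.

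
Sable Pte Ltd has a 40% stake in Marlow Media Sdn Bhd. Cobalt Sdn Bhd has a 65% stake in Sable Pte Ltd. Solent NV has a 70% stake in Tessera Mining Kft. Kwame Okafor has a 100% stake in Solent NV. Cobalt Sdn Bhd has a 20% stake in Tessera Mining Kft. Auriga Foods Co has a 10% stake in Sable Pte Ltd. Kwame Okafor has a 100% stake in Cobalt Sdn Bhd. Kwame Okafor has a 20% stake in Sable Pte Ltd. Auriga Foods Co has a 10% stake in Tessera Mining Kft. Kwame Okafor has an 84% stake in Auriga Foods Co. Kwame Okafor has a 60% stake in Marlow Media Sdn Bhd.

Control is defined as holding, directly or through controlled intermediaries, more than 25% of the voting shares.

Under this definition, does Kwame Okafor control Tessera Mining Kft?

Kwame holds 100% of Cobalt, so Kwame controls Cobalt.
Kwame holds 84% of Auriga, so Kwame controls Auriga.
Kwame holds 100% of Solent, so Kwame controls Solent.
Solent and Cobalt and Auriga together hold 70% + 20% + 10% = 100% of Tessera, so Kwame controls Tessera.

Yes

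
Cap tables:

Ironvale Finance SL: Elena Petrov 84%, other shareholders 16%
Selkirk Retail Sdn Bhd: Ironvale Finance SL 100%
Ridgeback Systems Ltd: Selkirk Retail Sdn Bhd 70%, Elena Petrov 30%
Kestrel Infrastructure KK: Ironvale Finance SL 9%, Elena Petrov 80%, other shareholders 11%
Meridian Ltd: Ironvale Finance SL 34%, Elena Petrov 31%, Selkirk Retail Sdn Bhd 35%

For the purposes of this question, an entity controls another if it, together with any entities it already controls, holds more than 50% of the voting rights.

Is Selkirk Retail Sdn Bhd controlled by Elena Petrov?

Yes

Elena holds 84% of Ironvale, so Elena controls Ironvale.
Ironvale holds 100% of Selkirk, so Elena controls Selkirk.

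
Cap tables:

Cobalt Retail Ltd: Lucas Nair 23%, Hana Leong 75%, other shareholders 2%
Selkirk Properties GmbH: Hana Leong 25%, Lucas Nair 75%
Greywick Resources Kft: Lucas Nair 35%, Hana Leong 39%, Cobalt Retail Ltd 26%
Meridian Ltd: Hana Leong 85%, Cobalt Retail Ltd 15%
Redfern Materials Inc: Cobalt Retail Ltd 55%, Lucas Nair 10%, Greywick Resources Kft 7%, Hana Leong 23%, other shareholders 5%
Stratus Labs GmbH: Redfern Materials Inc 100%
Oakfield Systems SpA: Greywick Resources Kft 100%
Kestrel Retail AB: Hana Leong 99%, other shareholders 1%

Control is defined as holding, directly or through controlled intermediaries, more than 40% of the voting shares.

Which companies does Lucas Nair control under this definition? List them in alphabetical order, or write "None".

Lucas holds 75% of Selkirk, so Lucas controls Selkirk.
No other company's threshold is met.

Selkirk Properties GmbH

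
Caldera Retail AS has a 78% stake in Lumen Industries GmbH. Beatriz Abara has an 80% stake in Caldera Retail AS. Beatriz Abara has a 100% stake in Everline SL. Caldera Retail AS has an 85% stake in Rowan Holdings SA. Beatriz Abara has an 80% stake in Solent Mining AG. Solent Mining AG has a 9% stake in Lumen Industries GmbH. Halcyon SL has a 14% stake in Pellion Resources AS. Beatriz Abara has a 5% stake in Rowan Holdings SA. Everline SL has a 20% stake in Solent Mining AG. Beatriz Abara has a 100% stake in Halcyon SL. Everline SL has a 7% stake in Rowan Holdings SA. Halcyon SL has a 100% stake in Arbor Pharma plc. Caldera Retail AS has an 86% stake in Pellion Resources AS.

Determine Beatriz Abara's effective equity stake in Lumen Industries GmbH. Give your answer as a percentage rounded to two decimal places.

71.40%

Beatriz reaches Lumen along 3 paths.
Via Everline → Solent: 100% × 20% × 9% = 1.8%.
Via Solent: 80% × 9% = 7.2%.
Via Caldera: 80% × 78% = 62.4%.
Total: 1.8% + 7.2% + 62.4% = 71.4%.
Rounded: 71.40%.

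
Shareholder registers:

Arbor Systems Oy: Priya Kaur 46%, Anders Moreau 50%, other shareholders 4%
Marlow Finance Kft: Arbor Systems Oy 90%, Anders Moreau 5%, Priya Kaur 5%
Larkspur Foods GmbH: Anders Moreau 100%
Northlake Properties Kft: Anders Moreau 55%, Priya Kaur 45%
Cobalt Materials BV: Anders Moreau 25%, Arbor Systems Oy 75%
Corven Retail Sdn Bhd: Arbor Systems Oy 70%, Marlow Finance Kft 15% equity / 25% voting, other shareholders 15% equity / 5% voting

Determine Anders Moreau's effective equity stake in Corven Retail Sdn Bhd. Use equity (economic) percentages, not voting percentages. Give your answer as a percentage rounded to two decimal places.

Anders reaches Corven along 3 paths.
Via Arbor: 50% × 70% = 35%.
Via Arbor → Marlow: 50% × 90% × 15% = 6.75%.
Via Marlow: 5% × 15% = 0.75%.
Total: 35% + 6.75% + 0.75% = 42.5%.
Rounded: 42.50%.

42.50%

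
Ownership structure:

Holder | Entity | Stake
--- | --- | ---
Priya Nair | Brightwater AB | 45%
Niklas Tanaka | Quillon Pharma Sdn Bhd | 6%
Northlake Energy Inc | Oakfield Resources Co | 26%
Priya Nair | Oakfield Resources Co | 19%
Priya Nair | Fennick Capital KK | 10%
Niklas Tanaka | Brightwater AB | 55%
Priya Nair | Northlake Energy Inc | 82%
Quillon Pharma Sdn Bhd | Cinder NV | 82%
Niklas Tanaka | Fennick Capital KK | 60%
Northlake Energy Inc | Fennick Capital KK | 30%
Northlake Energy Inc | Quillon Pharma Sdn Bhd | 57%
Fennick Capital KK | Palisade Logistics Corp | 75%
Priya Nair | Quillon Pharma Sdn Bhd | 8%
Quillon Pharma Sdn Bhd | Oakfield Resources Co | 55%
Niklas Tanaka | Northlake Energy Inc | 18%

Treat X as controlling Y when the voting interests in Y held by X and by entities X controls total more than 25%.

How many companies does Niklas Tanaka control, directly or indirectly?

Niklas holds 60% of Fennick, so Niklas controls Fennick.
Niklas holds 55% of Brightwater, so Niklas controls Brightwater.
Fennick holds 75% of Palisade, so Niklas controls Palisade.
No other company's threshold is met.
Niklas controls 3 companies.

3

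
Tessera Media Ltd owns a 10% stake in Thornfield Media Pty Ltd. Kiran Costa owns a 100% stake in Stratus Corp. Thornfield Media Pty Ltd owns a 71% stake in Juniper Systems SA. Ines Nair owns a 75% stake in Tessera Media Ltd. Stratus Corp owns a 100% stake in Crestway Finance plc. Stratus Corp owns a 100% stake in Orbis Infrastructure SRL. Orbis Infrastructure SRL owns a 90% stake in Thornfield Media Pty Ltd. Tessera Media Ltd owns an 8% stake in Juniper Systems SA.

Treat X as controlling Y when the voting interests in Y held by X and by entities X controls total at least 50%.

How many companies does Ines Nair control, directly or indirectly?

Ines holds 75% of Tessera, so Ines controls Tessera.
No other company's threshold is met.
Ines controls 1 company.

1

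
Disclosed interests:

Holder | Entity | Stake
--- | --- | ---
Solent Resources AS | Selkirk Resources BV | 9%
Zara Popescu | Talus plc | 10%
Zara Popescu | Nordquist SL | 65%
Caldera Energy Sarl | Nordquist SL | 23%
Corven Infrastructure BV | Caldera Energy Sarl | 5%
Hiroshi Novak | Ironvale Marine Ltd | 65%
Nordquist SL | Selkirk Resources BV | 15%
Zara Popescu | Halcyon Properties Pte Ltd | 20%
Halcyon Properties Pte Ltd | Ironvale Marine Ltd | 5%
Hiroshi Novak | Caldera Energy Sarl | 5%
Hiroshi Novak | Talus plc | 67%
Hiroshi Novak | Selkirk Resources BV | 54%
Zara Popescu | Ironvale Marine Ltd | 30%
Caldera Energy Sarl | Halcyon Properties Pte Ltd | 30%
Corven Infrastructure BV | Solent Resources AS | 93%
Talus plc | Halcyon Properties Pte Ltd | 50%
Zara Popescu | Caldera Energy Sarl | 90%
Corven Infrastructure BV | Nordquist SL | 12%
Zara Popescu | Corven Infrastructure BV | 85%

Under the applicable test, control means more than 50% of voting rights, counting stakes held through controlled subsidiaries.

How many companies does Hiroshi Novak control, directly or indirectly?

3

Hiroshi holds 67% of Talus, so Hiroshi controls Talus.
Hiroshi holds 65% of Ironvale, so Hiroshi controls Ironvale.
Hiroshi holds 54% of Selkirk, so Hiroshi controls Selkirk.
No other company's threshold is met.
Hiroshi controls 3 companies.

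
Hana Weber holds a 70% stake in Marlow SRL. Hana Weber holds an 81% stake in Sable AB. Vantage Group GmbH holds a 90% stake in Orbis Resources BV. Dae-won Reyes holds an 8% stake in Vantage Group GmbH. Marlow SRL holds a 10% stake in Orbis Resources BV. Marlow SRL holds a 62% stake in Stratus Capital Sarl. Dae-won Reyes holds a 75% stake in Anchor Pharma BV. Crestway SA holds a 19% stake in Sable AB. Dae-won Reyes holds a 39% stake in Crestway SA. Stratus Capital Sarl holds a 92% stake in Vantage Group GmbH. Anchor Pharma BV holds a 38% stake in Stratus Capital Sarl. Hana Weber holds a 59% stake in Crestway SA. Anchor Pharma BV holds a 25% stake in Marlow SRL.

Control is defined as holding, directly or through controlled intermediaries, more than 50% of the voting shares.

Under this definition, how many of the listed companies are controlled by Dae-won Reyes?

1

Dae-won holds 75% of Anchor, so Dae-won controls Anchor.
No other company's threshold is met.
Dae-won controls 1 company.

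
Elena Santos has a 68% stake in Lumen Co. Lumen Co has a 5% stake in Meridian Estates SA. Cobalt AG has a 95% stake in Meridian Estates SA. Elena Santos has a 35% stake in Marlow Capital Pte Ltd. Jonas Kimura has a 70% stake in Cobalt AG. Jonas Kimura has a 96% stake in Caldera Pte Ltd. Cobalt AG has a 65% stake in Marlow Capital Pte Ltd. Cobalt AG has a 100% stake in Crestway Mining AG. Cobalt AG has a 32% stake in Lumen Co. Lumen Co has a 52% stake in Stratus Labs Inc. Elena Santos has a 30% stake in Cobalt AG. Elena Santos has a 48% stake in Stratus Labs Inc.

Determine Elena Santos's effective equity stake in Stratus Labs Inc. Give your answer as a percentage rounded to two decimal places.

Elena reaches Stratus along 3 paths.
Direct stake: 48% = 48%.
Via Lumen: 68% × 52% = 35.36%.
Via Cobalt → Lumen: 30% × 32% × 52% = 4.992%.
Total: 48% + 35.36% + 4.992% = 88.352%.
Rounded: 88.35%.

88.35%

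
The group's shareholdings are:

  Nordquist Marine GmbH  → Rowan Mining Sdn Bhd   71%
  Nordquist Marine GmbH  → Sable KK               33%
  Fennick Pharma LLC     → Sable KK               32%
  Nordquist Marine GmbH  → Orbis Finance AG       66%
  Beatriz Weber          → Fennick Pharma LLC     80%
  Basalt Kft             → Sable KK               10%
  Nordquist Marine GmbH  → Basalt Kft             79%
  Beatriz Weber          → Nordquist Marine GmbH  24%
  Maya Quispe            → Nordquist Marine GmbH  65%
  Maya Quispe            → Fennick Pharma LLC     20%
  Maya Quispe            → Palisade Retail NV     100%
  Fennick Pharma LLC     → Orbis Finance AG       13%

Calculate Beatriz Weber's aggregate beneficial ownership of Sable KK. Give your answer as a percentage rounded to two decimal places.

35.42%

Beatriz reaches Sable along 3 paths.
Via Fennick: 80% × 32% = 25.6%.
Via Nordquist → Basalt: 24% × 79% × 10% = 1.896%.
Via Nordquist: 24% × 33% = 7.92%.
Total: 25.6% + 1.896% + 7.92% = 35.416%.
Rounded: 35.42%.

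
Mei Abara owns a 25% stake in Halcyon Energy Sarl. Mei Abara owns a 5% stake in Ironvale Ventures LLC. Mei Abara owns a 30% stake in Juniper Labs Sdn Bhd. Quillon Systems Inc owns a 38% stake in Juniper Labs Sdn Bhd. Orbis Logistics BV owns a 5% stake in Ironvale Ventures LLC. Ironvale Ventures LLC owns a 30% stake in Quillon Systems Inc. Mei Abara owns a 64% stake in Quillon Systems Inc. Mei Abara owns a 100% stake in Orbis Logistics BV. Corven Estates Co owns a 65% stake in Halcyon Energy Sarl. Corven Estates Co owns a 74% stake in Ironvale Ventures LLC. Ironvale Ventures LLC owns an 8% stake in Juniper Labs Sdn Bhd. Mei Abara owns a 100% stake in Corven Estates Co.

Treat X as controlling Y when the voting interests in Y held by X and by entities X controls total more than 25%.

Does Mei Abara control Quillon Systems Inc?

Mei holds 100% of Corven, so Mei controls Corven.
Mei holds 100% of Orbis, so Mei controls Orbis.
Corven and Orbis and Mei together hold 74% + 5% + 5% = 84% of Ironvale, so Mei controls Ironvale.
Ironvale and Mei together hold 30% + 64% = 94% of Quillon, so Mei controls Quillon.

Yes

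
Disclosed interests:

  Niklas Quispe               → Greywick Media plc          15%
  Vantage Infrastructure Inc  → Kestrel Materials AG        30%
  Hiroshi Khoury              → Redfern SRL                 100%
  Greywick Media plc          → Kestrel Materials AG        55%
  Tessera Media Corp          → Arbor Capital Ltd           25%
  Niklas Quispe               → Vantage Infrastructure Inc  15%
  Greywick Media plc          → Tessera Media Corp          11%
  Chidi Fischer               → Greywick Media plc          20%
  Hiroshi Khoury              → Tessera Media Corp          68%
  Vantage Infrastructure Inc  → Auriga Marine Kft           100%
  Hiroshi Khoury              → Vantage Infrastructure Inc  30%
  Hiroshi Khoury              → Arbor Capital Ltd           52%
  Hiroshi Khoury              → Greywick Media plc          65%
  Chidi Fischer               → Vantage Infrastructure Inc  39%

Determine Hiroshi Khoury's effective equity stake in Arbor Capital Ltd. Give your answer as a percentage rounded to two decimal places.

70.79%

Hiroshi reaches Arbor along 3 paths.
Direct stake: 52% = 52%.
Via Greywick → Tessera: 65% × 11% × 25% = 1.7875%.
Via Tessera: 68% × 25% = 17%.
Total: 52% + 1.7875% + 17% = 70.7875%.
Rounded: 70.79%.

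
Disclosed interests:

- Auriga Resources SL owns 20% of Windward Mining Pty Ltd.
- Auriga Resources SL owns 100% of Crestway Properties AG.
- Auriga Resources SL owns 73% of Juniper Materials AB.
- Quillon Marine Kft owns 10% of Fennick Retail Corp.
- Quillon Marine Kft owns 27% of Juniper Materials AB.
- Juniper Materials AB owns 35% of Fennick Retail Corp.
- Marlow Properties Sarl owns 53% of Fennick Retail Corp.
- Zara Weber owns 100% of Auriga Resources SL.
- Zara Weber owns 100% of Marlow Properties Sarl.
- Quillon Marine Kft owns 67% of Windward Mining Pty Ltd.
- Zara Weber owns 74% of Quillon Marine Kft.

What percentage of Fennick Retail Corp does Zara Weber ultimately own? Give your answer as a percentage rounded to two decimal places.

Zara reaches Fennick along 4 paths.
Via Marlow: 100% × 53% = 53%.
Via Quillon → Juniper: 74% × 27% × 35% = 6.993%.
Via Auriga → Juniper: 100% × 73% × 35% = 25.55%.
Via Quillon: 74% × 10% = 7.4%.
Total: 53% + 6.993% + 25.55% + 7.4% = 92.943%.
Rounded: 92.94%.

92.94%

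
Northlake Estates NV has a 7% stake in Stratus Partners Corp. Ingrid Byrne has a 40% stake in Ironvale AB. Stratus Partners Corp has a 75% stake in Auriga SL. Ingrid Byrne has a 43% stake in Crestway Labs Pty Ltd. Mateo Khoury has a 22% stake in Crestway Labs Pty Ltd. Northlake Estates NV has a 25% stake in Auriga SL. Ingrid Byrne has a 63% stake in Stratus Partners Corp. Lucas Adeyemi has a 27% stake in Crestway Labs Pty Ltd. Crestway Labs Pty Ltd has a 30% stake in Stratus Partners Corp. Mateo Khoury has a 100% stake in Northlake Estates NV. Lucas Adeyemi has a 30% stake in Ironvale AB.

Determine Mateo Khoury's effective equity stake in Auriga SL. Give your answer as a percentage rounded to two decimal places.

35.20%

Mateo reaches Auriga along 3 paths.
Via Crestway → Stratus: 22% × 30% × 75% = 4.95%.
Via Northlake → Stratus: 100% × 7% × 75% = 5.25%.
Via Northlake: 100% × 25% = 25%.
Total: 4.95% + 5.25% + 25% = 35.2%.
Rounded: 35.20%.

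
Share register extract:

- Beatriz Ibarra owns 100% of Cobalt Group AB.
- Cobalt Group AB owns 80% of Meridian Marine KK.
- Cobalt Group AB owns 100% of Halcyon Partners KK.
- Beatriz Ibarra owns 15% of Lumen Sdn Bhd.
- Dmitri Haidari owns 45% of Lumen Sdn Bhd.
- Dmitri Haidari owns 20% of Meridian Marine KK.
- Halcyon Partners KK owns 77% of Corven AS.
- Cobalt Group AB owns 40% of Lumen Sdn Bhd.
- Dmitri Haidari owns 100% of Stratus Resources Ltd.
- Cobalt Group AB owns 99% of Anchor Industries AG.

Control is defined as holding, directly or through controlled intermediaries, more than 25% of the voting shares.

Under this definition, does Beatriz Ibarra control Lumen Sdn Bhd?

Beatriz holds 100% of Cobalt, so Beatriz controls Cobalt.
Beatriz and Cobalt together hold 15% + 40% = 55% of Lumen, so Beatriz controls Lumen.

Yes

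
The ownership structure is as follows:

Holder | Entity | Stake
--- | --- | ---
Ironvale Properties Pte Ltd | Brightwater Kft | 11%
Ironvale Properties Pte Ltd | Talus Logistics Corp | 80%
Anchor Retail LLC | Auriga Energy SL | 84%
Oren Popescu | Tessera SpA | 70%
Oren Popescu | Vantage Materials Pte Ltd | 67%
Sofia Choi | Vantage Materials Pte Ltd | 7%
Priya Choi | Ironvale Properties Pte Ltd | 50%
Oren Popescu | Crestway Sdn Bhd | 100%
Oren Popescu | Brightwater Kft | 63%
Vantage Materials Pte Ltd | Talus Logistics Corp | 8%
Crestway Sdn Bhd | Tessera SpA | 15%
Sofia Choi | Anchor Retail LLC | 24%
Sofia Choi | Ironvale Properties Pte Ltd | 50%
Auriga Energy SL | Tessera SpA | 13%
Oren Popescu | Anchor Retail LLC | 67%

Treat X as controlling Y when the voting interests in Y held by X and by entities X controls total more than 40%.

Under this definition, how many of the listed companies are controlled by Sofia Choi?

2

Sofia holds 50% of Ironvale, so Sofia controls Ironvale.
Ironvale holds 80% of Talus, so Sofia controls Talus.
No other company's threshold is met.
Sofia controls 2 companies.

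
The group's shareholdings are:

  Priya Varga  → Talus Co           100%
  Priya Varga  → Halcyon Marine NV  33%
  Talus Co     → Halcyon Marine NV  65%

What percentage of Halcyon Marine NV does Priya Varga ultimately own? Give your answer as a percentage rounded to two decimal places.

Priya reaches Halcyon along 2 paths.
Via Talus: 100% × 65% = 65%.
Direct stake: 33% = 33%.
Total: 65% + 33% = 98%.
Rounded: 98.00%.

98.00%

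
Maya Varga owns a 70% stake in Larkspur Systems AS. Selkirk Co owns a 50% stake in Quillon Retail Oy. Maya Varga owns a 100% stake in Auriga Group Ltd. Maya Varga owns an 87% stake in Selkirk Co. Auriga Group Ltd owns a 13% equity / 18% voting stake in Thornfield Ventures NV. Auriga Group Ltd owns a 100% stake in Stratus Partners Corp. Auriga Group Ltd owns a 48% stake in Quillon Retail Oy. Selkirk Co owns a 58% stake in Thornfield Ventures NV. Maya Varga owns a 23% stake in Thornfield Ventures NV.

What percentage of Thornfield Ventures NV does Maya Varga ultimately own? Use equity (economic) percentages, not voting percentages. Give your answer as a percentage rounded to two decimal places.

Maya reaches Thornfield along 3 paths.
Direct stake: 23% = 23%.
Via Selkirk: 87% × 58% = 50.46%.
Via Auriga: 100% × 13% = 13%.
Total: 23% + 50.46% + 13% = 86.46%.

86.46%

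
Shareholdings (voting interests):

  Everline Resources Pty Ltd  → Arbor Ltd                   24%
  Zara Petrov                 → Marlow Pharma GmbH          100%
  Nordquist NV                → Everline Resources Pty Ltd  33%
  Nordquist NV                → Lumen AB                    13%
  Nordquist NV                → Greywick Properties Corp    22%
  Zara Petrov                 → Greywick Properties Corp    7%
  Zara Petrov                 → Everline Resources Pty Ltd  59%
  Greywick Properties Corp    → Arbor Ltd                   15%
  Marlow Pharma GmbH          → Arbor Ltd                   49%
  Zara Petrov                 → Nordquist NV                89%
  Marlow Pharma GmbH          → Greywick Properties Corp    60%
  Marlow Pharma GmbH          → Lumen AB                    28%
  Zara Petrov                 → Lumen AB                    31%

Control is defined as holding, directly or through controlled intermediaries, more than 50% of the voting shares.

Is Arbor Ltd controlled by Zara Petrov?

Zara holds 89% of Nordquist, so Zara controls Nordquist.
Zara holds 100% of Marlow, so Zara controls Marlow.
Marlow and Nordquist and Zara together hold 60% + 22% + 7% = 89% of Greywick, so Zara controls Greywick.
Nordquist and Zara together hold 33% + 59% = 92% of Everline, so Zara controls Everline.
Everline and Marlow and Greywick together hold 24% + 49% + 15% = 88% of Arbor, so Zara controls Arbor.

Yes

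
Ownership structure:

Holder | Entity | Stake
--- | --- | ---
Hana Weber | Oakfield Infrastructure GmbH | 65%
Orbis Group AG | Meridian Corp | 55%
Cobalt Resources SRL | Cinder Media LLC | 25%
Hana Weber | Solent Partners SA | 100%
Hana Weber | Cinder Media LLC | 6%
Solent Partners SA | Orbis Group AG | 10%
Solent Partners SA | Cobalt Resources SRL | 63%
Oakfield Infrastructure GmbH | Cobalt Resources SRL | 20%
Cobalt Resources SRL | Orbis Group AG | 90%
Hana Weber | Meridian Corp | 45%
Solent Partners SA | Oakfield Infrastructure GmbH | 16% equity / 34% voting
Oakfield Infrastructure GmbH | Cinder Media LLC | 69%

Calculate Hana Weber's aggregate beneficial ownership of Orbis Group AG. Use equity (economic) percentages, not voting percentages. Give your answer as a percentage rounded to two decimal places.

81.28%

Hana reaches Orbis along 4 paths.
Via Solent → Oakfield → Cobalt: 100% × 16% × 20% × 90% = 2.88%.
Via Oakfield → Cobalt: 65% × 20% × 90% = 11.7%.
Via Solent → Cobalt: 100% × 63% × 90% = 56.7%.
Via Solent: 100% × 10% = 10%.
Total: 2.88% + 11.7% + 56.7% + 10% = 81.28%.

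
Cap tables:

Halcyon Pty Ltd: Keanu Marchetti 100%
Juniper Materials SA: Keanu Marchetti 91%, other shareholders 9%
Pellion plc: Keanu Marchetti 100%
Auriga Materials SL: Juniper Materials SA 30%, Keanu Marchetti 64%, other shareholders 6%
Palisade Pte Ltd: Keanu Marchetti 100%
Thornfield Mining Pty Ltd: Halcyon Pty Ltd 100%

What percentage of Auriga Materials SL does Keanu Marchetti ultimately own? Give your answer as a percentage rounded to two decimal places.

Keanu reaches Auriga along 2 paths.
Via Juniper: 91% × 30% = 27.3%.
Direct stake: 64% = 64%.
Total: 27.3% + 64% = 91.3%.
Rounded: 91.30%.

91.30%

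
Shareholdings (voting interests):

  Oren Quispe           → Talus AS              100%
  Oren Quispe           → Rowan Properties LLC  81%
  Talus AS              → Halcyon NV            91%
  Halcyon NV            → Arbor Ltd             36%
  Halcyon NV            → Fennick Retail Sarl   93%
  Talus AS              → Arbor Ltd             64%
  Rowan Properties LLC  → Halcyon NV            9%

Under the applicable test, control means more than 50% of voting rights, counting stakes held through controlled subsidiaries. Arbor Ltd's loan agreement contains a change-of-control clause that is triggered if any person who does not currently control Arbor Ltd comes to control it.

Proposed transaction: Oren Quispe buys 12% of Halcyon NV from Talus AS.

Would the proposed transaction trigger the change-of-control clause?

The purchase adds only to Oren's holdings (Talus's stake shrinks), so Oren is the only person who could newly come to control Arbor.
Oren holds 100% of Talus, so Oren controls Talus.
Oren holds 81% of Rowan, so Oren controls Rowan.
Talus and Rowan together hold 91% + 9% = 100% of Halcyon, so Oren controls Halcyon.
Talus and Halcyon together hold 64% + 36% = 100% of Arbor, so Oren controls Arbor.
So Oren already controls Arbor before the transaction.
After the purchase, Oren holds 12% of Halcyon directly, and Talus's stake falls to 79%.
Oren controlled Arbor already, so this is not a new person acquiring control; every other person's position is unchanged or reduced.
No new person acquires control, so the clause is not triggered.

No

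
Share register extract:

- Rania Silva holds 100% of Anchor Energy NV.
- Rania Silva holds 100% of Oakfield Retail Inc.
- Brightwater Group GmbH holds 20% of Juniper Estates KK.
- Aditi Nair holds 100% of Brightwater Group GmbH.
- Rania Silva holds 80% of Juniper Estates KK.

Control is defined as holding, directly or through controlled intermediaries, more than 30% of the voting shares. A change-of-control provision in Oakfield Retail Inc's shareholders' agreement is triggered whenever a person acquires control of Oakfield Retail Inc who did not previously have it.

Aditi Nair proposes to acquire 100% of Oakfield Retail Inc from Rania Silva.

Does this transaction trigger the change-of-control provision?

Yes

The purchase adds only to Aditi's holdings (Rania's stake shrinks), so Aditi is the only person who could newly come to control Oakfield.
Aditi holds 100% of Brightwater, so Aditi controls Brightwater.
Neither Aditi nor any entity Aditi controls holds any voting interest in Oakfield.
So before the transaction, Aditi does not control Oakfield.
After the purchase, Aditi holds 100% of Oakfield directly, and Rania's stake falls to 0%.
Aditi holds 100% of Oakfield, so Aditi controls Oakfield.
Aditi did not control Oakfield before and does after, so the clause is triggered.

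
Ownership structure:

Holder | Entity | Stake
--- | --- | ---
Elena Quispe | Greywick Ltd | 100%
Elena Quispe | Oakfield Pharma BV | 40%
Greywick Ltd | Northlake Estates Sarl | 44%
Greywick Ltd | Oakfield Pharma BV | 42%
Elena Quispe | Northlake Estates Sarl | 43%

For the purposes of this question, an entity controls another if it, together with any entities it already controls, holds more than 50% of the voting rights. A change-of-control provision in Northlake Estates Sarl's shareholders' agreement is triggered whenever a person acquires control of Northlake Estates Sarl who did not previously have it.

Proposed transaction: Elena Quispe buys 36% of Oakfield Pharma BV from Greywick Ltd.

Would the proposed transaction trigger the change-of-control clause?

The purchase adds only to Elena's holdings (Greywick's stake shrinks), so Elena is the only person who could newly come to control Northlake.
Elena holds 100% of Greywick, so Elena controls Greywick.
Greywick and Elena together hold 44% + 43% = 87% of Northlake, so Elena controls Northlake.
So Elena already controls Northlake before the transaction.
After the purchase, Elena's direct stake in Oakfield rises to 40% + 36% = 76%, and Greywick's stake falls to 6%.
Elena controlled Northlake already, so this is not a new person acquiring control; every other person's position is unchanged or reduced.
No new person acquires control, so the clause is not triggered.

No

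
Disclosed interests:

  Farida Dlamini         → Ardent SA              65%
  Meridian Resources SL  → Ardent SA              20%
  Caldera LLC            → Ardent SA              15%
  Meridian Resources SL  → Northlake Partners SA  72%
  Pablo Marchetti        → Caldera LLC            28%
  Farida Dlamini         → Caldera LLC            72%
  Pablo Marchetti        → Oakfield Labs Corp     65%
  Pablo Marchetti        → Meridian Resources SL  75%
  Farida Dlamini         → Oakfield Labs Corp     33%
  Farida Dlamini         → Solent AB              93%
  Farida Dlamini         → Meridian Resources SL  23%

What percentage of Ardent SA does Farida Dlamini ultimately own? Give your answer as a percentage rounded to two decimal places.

80.40%

Farida reaches Ardent along 3 paths.
Via Caldera: 72% × 15% = 10.8%.
Via Meridian: 23% × 20% = 4.6%.
Direct stake: 65% = 65%.
Total: 10.8% + 4.6% + 65% = 80.4%.
Rounded: 80.40%.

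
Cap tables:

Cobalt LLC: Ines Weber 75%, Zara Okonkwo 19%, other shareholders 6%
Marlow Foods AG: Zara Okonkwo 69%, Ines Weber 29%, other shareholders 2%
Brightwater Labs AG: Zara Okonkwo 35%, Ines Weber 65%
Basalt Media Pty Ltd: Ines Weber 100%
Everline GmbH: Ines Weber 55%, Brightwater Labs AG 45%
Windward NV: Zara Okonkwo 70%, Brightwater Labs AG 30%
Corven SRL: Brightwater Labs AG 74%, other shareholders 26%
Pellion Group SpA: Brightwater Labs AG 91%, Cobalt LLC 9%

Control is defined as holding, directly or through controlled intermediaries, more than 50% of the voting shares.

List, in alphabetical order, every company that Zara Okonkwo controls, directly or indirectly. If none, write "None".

Zara holds 69% of Marlow, so Zara controls Marlow.
Zara holds 70% of Windward, so Zara controls Windward.
No other company's threshold is met.

Marlow Foods AG, Windward NV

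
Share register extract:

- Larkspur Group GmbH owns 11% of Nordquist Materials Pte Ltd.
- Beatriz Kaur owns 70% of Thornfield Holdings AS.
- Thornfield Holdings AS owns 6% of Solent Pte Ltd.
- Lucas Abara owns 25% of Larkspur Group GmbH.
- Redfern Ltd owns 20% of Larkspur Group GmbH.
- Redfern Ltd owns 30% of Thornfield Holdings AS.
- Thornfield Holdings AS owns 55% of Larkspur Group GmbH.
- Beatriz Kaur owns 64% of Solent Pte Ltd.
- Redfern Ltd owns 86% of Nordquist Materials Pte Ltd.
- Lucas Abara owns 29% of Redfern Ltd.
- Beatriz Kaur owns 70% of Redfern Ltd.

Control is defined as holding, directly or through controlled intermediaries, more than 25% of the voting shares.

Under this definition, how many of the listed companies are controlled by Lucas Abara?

4

Lucas holds 29% of Redfern, so Lucas controls Redfern.
Redfern holds 30% of Thornfield, so Lucas controls Thornfield.
Redfern and Thornfield and Lucas together hold 20% + 55% + 25% = 100% of Larkspur, so Lucas controls Larkspur.
Larkspur and Redfern together hold 11% + 86% = 97% of Nordquist, so Lucas controls Nordquist.
No other company's threshold is met.
Lucas controls 4 companies.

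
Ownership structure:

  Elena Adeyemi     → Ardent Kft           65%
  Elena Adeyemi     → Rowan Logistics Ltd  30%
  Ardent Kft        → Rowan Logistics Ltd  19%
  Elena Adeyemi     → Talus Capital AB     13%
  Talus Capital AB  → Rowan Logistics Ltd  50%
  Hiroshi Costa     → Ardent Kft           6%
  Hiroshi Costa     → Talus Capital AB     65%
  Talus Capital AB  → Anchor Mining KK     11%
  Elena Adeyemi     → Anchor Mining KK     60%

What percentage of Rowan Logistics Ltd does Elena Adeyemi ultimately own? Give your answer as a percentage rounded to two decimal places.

Elena reaches Rowan along 3 paths.
Via Ardent: 65% × 19% = 12.35%.
Direct stake: 30% = 30%.
Via Talus: 13% × 50% = 6.5%.
Total: 12.35% + 30% + 6.5% = 48.85%.

48.85%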